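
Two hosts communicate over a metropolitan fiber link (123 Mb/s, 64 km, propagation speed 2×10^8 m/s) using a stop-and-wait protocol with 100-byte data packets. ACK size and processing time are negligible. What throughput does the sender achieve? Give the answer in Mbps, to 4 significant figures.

t_tx = L/R = 800/123000000 = 6.50407e-06 s.
t_prop = 64000/200000000 = 0.00032 s; RTT = 0.00064 s.
Cycle = t_tx + RTT = 0.000646504 s.
Throughput = L / cycle = 800 / 0.000646504 = 1.237 Mbps.

1.237 Mbps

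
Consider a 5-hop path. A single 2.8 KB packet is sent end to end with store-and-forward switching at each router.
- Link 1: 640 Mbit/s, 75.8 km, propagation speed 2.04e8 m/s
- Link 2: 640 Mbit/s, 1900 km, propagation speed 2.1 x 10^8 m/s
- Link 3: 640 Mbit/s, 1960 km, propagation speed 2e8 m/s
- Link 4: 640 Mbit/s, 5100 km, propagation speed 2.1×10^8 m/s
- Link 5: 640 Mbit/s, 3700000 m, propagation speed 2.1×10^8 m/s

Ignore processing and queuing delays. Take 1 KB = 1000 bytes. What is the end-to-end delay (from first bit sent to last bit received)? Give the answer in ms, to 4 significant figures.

61.30 ms

L = 22400 bits.
Transmission delay per hop = L/R = 22400/640000000 = 0.035 ms; 5 hops → 0.175 ms.
Propagation delays (d/s per hop): 0.371569, 9.04762, 9.8, 24.2857, 17.619 ms; sum = 61.1239 ms.
End-to-end = 61.30 ms.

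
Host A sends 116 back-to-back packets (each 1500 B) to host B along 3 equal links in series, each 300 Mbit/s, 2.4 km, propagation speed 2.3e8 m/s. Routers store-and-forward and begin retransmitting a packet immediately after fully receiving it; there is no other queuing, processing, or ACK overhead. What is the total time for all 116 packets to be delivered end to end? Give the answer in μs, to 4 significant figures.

Per-hop transmission t_tx = L/R = 12000/300000000 = 40 μs.
Per-hop propagation t_prop = 2400/2.3e+08 = 10.4348 μs.
Pipeline fill: first packet needs 3·t_tx to clear all hops; remaining 115 packets each add one t_tx.
Total = (3+116-1)·t_tx + 3·t_prop = 118·40 + 3·10.4348 = 4751 μs.

4751 μs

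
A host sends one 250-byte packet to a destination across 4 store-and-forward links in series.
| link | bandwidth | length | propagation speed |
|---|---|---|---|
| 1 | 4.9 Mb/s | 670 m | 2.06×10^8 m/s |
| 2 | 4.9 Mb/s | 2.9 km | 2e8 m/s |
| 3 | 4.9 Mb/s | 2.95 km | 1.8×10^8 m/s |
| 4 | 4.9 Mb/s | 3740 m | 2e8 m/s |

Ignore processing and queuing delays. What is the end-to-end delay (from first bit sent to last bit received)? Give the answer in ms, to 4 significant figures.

1.685 ms

L = 250 × 8 = 2000 bits.
Transmission delay per hop = L/R = 2000/4900000 = 0.408163 ms; 4 hops → 1.63265 ms.
Propagation delays (d/s per hop): 0.00325243, 0.0145, 0.0163889, 0.0187 ms; sum = 0.0528413 ms.
End-to-end = 1.685 ms.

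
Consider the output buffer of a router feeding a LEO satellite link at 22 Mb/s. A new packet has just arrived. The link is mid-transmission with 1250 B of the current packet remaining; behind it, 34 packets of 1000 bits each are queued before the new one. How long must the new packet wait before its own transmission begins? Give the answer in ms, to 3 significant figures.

2.00 ms

Each queued packet: L/R = 1000/22000000 = 0.0454545 ms.
34 queued → 1.54545 ms.
Plus remaining 10000 bits of current packet: 0.454545 ms.
Queuing delay = 2.00 ms.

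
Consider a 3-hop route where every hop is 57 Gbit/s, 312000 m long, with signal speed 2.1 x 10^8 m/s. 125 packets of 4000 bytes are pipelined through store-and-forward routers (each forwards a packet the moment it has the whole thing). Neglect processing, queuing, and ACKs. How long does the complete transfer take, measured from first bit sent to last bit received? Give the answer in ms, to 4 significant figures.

4.528 ms

Per-hop transmission t_tx = L/R = 32000/57000000000 = 0.000561404 ms.
Per-hop propagation t_prop = 312000/210000000 = 1.48571 ms.
Pipeline fill: first packet needs 3·t_tx to clear all hops; remaining 124 packets each add one t_tx.
Total = (3+125-1)·t_tx + 3·t_prop = 127·0.000561404 + 3·1.48571 = 4.528 ms.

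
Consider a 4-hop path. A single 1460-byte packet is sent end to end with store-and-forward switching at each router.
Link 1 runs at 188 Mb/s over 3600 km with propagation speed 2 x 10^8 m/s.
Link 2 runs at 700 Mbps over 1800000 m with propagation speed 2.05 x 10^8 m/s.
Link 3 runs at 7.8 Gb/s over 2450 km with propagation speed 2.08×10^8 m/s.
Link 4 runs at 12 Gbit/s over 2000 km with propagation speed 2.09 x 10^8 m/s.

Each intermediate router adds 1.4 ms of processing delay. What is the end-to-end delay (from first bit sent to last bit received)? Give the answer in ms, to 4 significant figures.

L = 1460 × 8 = 11680 bits.
Transmission delays (L/R per hop): 0.0621277, 0.0166857, 0.00149744, 0.000973333 ms; sum = 0.0812841 ms.
Propagation delays (d/s per hop): 18, 8.78049, 11.7788, 9.56938 ms; sum = 48.1287 ms.
Processing at 3 router(s): 3 × 1.4 ms = 4.2 ms.
End-to-end = 52.41 ms.

52.41 ms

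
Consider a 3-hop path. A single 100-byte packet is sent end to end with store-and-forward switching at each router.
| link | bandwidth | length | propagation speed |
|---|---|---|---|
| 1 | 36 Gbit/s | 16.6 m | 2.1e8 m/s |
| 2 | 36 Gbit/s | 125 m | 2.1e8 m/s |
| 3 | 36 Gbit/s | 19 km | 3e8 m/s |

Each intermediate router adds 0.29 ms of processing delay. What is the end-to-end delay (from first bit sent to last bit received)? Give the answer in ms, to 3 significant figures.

0.644 ms

L = 100 × 8 = 800 bits.
Transmission delay per hop = L/R = 800/36000000000 = 2.22222e-05 ms; 3 hops → 6.66667e-05 ms.
Propagation delays (d/s per hop): 7.90476e-05, 0.000595238, 0.0633333 ms; sum = 0.0640076 ms.
Processing at 2 router(s): 2 × 0.29 ms = 0.58 ms.
End-to-end = 0.644 ms.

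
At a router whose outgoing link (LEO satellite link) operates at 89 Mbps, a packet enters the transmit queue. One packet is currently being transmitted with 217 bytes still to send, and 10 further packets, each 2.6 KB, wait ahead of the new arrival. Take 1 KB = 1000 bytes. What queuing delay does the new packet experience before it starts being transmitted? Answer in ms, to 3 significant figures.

2.36 ms

Each queued packet: L/R = 20800/89000000 = 0.233708 ms.
10 queued → 2.33708 ms.
Plus remaining 1736 bits of current packet: 0.0195056 ms.
Queuing delay = 2.36 ms.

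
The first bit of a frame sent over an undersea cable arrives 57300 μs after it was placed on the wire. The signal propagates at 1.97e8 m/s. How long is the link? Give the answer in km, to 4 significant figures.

11290 km

d = s × t_prop = 197000000 × 0.0573 = 11290 km.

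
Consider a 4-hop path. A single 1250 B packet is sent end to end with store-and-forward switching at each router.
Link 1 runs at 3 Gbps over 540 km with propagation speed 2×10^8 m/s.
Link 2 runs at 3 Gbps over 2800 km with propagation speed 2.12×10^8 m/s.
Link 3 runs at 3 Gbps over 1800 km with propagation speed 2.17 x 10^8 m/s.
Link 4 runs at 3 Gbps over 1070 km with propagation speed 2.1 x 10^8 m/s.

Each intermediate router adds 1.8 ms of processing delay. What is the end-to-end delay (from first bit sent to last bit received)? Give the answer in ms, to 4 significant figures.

34.71 ms

L = 1250 × 8 = 10000 bits.
Transmission delay per hop = L/R = 10000/3000000000 = 0.00333333 ms; 4 hops → 0.0133333 ms.
Propagation delays (d/s per hop): 2.7, 13.2075, 8.29493, 5.09524 ms; sum = 29.2977 ms.
Processing at 3 router(s): 3 × 1.8 ms = 5.4 ms.
End-to-end = 34.71 ms.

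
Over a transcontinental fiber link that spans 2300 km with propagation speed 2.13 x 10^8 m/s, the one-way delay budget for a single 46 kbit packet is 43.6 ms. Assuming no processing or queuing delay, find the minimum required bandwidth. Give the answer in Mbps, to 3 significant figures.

1.40 Mbps

Propagation delay = 2300000 / 213000000 = 10.7981 ms.
Transmission budget = 43.6 − 10.7981 = 32.8019 ms.
R ≥ L / t_tx = 46000 bits / 0.0328019 s = 1.40 Mbps.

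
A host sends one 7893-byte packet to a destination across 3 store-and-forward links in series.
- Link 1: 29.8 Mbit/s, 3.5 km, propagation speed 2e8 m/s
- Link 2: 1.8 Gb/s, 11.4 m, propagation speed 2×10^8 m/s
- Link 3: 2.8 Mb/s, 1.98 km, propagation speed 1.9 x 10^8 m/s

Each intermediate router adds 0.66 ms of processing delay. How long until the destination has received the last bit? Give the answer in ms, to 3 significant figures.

L = 7893 × 8 = 63144 bits.
Transmission delays (L/R per hop): 2.11893, 0.03508, 22.5514 ms; sum = 24.7054 ms.
Propagation delays (d/s per hop): 0.0175, 5.7e-05, 0.0104211 ms; sum = 0.0279781 ms.
Processing at 2 router(s): 2 × 0.66 ms = 1.32 ms.
End-to-end = 26.1 ms.

26.1 ms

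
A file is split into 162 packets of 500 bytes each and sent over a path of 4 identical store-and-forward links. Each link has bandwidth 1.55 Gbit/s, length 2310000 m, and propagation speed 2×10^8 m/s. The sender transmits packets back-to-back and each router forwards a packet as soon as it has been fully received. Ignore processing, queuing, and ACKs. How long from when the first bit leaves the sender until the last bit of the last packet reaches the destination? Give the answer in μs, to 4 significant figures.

Per-hop transmission t_tx = L/R = 4000/1550000000 = 2.58065 μs.
Per-hop propagation t_prop = 2310000/200000000 = 11550 μs.
Pipeline fill: first packet needs 4·t_tx to clear all hops; remaining 161 packets each add one t_tx.
Total = (4+162-1)·t_tx + 4·t_prop = 165·2.58065 + 4·11550 = 46630 μs.

46630 μs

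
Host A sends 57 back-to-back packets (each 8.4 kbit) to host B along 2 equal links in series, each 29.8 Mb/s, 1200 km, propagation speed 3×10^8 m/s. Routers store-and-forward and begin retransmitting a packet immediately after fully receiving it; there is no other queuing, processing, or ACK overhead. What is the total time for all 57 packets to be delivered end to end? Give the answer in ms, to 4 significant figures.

Per-hop transmission t_tx = L/R = 8400/29800000 = 0.281879 ms.
Per-hop propagation t_prop = 1200000/300000000 = 4 ms.
Pipeline fill: first packet needs 2·t_tx to clear all hops; remaining 56 packets each add one t_tx.
Total = (2+57-1)·t_tx + 2·t_prop = 58·0.281879 + 2·4 = 24.35 ms.

24.35 ms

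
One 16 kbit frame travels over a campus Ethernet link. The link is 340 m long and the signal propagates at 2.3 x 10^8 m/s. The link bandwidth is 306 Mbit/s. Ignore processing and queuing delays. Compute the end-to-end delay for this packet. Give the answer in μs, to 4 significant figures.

L = 16000 bits.
Transmission delay = L/R = 16000 / 306000000 = 52.2876 μs.
Propagation delay = d/s = 340 m / 2.3e+08 m/s = 1.47826 μs.
Total = 53.77 μs.

53.77 μs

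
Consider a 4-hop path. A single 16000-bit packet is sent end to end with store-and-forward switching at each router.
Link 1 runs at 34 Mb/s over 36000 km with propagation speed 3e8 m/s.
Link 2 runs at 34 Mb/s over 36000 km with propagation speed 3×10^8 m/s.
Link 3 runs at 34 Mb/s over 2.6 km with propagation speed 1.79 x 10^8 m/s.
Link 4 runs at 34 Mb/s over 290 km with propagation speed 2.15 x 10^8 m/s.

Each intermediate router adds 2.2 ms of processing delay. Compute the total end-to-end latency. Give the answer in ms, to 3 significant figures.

Transmission delay per hop = L/R = 16000/34000000 = 0.470588 ms; 4 hops → 1.88235 ms.
Propagation delays (d/s per hop): 120, 120, 0.0145251, 1.34884 ms; sum = 241.363 ms.
Processing at 3 router(s): 3 × 2.2 ms = 6.6 ms.
End-to-end = 250 ms.

250 ms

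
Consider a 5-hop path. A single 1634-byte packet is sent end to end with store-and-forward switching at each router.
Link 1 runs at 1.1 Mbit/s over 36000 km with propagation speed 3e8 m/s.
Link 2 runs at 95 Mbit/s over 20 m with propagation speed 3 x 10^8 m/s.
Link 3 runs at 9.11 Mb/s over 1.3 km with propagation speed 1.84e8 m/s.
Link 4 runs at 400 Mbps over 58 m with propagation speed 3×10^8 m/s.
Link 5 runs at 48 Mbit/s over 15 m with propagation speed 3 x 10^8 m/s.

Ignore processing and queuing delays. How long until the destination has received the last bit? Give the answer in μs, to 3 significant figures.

134000 μs

L = 1634 × 8 = 13072 bits.
Transmission delays (L/R per hop): 11883.6, 137.6, 1434.91, 32.68, 272.333 μs; sum = 13761.2 μs.
Propagation delays (d/s per hop): 120000, 0.0666667, 7.06522, 0.193333, 0.05 μs; sum = 120007 μs.
End-to-end = 134000 μs.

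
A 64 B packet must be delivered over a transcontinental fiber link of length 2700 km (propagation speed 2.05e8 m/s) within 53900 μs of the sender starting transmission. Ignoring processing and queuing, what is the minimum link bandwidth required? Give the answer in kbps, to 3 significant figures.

L = 512 bits.
Propagation delay = 2700000 / 2.05e+08 = 13170.7 μs.
Transmission budget = 53900 − 13170.7 = 40729.3 μs.
R ≥ L / t_tx = 512 bits / 0.0407293 s = 12.6 kbps.

12.6 kbps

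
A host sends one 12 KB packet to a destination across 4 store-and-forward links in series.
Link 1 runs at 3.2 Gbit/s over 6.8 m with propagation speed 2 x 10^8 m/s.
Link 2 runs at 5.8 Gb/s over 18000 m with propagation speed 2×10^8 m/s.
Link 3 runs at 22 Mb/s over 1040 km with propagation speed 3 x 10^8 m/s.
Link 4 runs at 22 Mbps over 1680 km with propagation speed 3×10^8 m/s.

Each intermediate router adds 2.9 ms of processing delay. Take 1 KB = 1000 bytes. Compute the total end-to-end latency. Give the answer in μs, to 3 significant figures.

26600 μs

L = 96000 bits.
Transmission delays (L/R per hop): 30, 16.5517, 4363.64, 4363.64 μs; sum = 8773.82 μs.
Propagation delays (d/s per hop): 0.034, 90, 3466.67, 5600 μs; sum = 9156.7 μs.
Processing at 3 router(s): 3 × 2.9 ms = 8700 μs.
End-to-end = 26600 μs.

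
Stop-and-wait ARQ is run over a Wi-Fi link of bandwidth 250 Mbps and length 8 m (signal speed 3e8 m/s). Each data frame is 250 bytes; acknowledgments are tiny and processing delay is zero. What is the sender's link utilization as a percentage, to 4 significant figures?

t_tx = L/R = 2000/250000000 = 8e-06 s.
t_prop = 8/300000000 = 2.66667e-08 s; RTT = 5.33333e-08 s.
Cycle = t_tx + RTT = 8.05333e-06 s.
Utilization = t_tx / cycle = 8e-06/8.05333e-06 = 99.34 %.

99.34 %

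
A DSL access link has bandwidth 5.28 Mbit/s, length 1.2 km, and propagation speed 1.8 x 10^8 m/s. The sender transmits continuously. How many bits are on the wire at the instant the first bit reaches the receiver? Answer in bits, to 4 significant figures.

35.20 bits

Propagation delay = 1200 / 180000000 = 6.66667e-06 s.
BDP = R × t_prop = 5280000 × 6.66667e-06 = 35.2 bits.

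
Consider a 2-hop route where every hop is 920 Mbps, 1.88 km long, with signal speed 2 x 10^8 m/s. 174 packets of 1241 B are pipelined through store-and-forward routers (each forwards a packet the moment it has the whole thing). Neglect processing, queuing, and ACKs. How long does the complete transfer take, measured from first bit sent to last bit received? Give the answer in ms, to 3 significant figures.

Per-hop transmission t_tx = L/R = 9928/920000000 = 0.0107913 ms.
Per-hop propagation t_prop = 1880/200000000 = 0.0094 ms.
Pipeline fill: first packet needs 2·t_tx to clear all hops; remaining 173 packets each add one t_tx.
Total = (2+174-1)·t_tx + 2·t_prop = 175·0.0107913 + 2·0.0094 = 1.91 ms.

1.91 ms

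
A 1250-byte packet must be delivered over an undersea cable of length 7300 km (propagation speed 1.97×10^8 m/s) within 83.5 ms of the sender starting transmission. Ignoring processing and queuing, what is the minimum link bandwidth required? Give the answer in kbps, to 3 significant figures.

215 kbps

L = 10000 bits.
Propagation delay = 7300000 / 197000000 = 37.0558 ms.
Transmission budget = 83.5 − 37.0558 = 46.4442 ms.
R ≥ L / t_tx = 10000 bits / 0.0464442 s = 215 kbps.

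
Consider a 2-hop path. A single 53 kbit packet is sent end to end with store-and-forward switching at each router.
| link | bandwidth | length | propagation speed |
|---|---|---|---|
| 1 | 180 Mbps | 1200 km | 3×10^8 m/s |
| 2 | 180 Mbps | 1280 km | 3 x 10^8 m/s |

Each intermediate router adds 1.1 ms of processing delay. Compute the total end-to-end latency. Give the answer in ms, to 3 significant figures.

9.96 ms

L = 53000 bits.
Transmission delay per hop = L/R = 53000/180000000 = 0.294444 ms; 2 hops → 0.588889 ms.
Propagation delays (d/s per hop): 4, 4.26667 ms; sum = 8.26667 ms.
Processing at 1 router(s): 1 × 1.1 ms = 1.1 ms.
End-to-end = 9.96 ms.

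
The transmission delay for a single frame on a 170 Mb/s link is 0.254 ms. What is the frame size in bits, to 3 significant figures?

L = R × t_tx = 170000000 b/s × 0.000254 s = 43180 bits.

43200 bits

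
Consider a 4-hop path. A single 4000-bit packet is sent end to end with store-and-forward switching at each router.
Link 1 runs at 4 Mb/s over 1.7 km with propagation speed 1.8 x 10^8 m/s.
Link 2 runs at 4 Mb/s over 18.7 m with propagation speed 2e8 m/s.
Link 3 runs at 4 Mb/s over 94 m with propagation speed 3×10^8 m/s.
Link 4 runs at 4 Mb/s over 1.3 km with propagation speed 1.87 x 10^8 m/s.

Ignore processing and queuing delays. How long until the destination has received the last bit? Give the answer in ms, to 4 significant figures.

4.017 ms

Transmission delay per hop = L/R = 4000/4000000 = 1 ms; 4 hops → 4 ms.
Propagation delays (d/s per hop): 0.00944444, 9.35e-05, 0.000313333, 0.00695187 ms; sum = 0.0168031 ms.
End-to-end = 4.017 ms.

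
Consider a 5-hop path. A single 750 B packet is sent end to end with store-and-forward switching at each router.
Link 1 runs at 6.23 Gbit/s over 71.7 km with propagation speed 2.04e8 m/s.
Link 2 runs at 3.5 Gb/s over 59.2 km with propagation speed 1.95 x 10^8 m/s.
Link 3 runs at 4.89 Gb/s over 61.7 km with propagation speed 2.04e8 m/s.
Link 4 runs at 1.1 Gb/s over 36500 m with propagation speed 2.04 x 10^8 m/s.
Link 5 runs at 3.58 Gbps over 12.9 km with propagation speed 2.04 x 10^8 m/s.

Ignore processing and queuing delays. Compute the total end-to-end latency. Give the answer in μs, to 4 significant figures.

L = 750 × 8 = 6000 bits.
Transmission delays (L/R per hop): 0.963082, 1.71429, 1.22699, 5.45455, 1.67598 μs; sum = 11.0349 μs.
Propagation delays (d/s per hop): 351.471, 303.59, 302.451, 178.922, 63.2353 μs; sum = 1199.67 μs.
End-to-end = 1211 μs.

1211 μs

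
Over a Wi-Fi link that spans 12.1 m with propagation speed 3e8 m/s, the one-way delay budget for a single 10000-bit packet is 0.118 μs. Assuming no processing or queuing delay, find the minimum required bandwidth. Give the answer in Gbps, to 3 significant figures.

129 Gbps

Propagation delay = 12.1 / 300000000 = 0.0403333 μs.
Transmission budget = 0.118 − 0.0403333 = 0.0776667 μs.
R ≥ L / t_tx = 10000 bits / 7.76667e-08 s = 129 Gbps.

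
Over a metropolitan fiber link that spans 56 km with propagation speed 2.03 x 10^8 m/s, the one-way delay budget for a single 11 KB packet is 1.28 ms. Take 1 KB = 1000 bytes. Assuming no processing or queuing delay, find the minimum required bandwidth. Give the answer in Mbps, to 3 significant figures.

L = 88000 bits.
Propagation delay = 56000 / 2.03e+08 = 0.275862 ms.
Transmission budget = 1.28 − 0.275862 = 1.00414 ms.
R ≥ L / t_tx = 88000 bits / 0.00100414 s = 87.6 Mbps.

87.6 Mbps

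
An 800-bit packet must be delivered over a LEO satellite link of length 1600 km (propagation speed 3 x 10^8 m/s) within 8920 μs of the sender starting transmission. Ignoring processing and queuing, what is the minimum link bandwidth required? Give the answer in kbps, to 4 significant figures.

223.0 kbps

Propagation delay = 1600000 / 300000000 = 5333.33 μs.
Transmission budget = 8920 − 5333.33 = 3586.67 μs.
R ≥ L / t_tx = 800 bits / 0.00358667 s = 223.0 kbps.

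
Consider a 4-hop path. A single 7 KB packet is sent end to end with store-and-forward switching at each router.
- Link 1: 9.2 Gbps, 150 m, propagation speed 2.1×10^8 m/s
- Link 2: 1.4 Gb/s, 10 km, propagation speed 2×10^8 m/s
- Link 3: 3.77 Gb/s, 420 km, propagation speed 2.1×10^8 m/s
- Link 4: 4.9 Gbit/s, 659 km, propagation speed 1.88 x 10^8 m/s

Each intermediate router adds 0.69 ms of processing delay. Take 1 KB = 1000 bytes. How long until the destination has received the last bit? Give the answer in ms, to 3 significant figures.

L = 56000 bits.
Transmission delays (L/R per hop): 0.00608696, 0.04, 0.0148541, 0.0114286 ms; sum = 0.0723696 ms.
Propagation delays (d/s per hop): 0.000714286, 0.05, 2, 3.50532 ms; sum = 5.55603 ms.
Processing at 3 router(s): 3 × 0.69 ms = 2.07 ms.
End-to-end = 7.70 ms.

7.70 ms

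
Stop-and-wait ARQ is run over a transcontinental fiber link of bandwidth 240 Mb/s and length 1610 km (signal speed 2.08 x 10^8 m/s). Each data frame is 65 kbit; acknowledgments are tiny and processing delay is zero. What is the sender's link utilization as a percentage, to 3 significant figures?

t_tx = L/R = 65000/240000000 = 0.000270833 s.
t_prop = 1610000/208000000 = 0.00774038 s; RTT = 0.0154808 s.
Cycle = t_tx + RTT = 0.0157516 s.
Utilization = t_tx / cycle = 0.000270833/0.0157516 = 1.72 %.

1.72 %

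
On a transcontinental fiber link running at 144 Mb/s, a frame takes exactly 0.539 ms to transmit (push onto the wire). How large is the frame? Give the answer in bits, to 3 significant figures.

L = R × t_tx = 144000000 b/s × 0.000539 s = 77616 bits.

77600 bits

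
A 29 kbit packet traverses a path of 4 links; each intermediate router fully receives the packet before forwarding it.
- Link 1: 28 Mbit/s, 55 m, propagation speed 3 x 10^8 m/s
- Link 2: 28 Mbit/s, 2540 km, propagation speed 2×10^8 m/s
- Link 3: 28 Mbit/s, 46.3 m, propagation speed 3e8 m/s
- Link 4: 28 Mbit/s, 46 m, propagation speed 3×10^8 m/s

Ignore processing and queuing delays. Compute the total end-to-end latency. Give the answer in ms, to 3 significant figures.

L = 29000 bits.
Transmission delay per hop = L/R = 29000/28000000 = 1.03571 ms; 4 hops → 4.14286 ms.
Propagation delays (d/s per hop): 0.000183333, 12.7, 0.000154333, 0.000153333 ms; sum = 12.7005 ms.
End-to-end = 16.8 ms.

16.8 ms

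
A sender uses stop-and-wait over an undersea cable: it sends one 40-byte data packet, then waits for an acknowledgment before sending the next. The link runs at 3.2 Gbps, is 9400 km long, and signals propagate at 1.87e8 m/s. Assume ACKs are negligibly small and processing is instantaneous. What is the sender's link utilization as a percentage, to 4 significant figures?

t_tx = L/R = 320/3200000000 = 1e-07 s.
t_prop = 9400000/187000000 = 0.0502674 s; RTT = 0.100535 s.
Cycle = t_tx + RTT = 0.100535 s.
Utilization = t_tx / cycle = 1e-07/0.100535 = 0.00009947 %.

0.00009947 %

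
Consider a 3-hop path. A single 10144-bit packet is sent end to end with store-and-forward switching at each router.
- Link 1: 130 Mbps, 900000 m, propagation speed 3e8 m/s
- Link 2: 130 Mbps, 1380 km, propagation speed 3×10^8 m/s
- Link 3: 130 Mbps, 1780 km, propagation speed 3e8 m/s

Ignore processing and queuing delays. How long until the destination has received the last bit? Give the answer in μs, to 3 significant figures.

Transmission delay per hop = L/R = 10144/130000000 = 78.0308 μs; 3 hops → 234.092 μs.
Propagation delays (d/s per hop): 3000, 4600, 5933.33 μs; sum = 13533.3 μs.
End-to-end = 13800 μs.

13800 μs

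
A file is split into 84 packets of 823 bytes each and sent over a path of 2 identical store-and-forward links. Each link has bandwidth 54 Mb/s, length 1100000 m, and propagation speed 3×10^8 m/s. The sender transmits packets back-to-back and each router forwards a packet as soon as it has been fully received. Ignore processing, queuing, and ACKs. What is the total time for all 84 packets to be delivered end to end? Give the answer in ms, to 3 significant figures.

Per-hop transmission t_tx = L/R = 6584/54000000 = 0.121926 ms.
Per-hop propagation t_prop = 1100000/300000000 = 3.66667 ms.
Pipeline fill: first packet needs 2·t_tx to clear all hops; remaining 83 packets each add one t_tx.
Total = (2+84-1)·t_tx + 2·t_prop = 85·0.121926 + 2·3.66667 = 17.7 ms.

17.7 ms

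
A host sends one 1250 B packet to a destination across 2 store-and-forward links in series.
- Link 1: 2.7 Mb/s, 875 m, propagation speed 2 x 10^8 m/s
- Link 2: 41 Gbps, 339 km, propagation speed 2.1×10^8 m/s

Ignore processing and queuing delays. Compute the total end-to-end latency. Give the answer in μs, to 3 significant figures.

L = 1250 × 8 = 10000 bits.
Transmission delays (L/R per hop): 3703.7, 0.243902 μs; sum = 3703.95 μs.
Propagation delays (d/s per hop): 4.375, 1614.29 μs; sum = 1618.66 μs.
End-to-end = 5320 μs.

5320 μs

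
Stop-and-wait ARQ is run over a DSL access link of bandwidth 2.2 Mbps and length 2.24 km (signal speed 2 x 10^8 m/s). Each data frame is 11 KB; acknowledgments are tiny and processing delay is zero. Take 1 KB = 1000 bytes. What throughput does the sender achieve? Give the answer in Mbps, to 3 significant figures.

2.20 Mbps

t_tx = L/R = 88000/2200000 = 0.04 s.
t_prop = 2240/200000000 = 1.12e-05 s; RTT = 2.24e-05 s.
Cycle = t_tx + RTT = 0.0400224 s.
Throughput = L / cycle = 88000 / 0.0400224 = 2.20 Mbps.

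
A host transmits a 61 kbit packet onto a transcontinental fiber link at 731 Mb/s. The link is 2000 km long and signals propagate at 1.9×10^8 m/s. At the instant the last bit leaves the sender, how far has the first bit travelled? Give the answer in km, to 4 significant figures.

t_tx = L/R = 61000/731000000 = 8.34473e-05 s.
Distance = s × t_tx = 190000000 × 8.34473e-05 = 15.85 km.

15.85 km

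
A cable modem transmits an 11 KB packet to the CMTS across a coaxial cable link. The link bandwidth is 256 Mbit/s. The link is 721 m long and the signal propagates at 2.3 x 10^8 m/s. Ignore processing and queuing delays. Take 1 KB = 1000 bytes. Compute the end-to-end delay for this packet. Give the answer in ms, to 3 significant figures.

0.347 ms

L = 88000 bits.
Transmission delay = L/R = 88000 / 256000000 = 0.34375 ms.
Propagation delay = d/s = 721 m / 2.3e+08 m/s = 0.00313478 ms.
Total = 0.347 ms.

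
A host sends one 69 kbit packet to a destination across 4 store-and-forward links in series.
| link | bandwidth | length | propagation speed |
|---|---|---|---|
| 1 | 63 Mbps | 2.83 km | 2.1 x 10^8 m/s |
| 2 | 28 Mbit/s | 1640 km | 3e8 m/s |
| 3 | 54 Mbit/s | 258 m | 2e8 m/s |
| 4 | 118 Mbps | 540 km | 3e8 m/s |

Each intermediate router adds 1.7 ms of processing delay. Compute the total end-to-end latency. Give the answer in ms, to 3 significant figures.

L = 69000 bits.
Transmission delays (L/R per hop): 1.09524, 2.46429, 1.27778, 0.584746 ms; sum = 5.42205 ms.
Propagation delays (d/s per hop): 0.0134762, 5.46667, 0.00129, 1.8 ms; sum = 7.28143 ms.
Processing at 3 router(s): 3 × 1.7 ms = 5.1 ms.
End-to-end = 17.8 ms.

17.8 ms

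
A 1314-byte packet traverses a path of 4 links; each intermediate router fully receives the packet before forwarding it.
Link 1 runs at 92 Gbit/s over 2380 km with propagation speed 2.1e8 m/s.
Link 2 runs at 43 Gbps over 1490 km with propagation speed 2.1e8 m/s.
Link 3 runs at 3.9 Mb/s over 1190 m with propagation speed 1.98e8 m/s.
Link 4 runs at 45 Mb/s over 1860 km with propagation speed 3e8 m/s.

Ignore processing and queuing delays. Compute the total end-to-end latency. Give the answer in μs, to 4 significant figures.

L = 1314 × 8 = 10512 bits.
Transmission delays (L/R per hop): 0.114261, 0.244465, 2695.38, 233.6 μs; sum = 2929.34 μs.
Propagation delays (d/s per hop): 11333.3, 7095.24, 6.0101, 6200 μs; sum = 24634.6 μs.
End-to-end = 27560 μs.

27560 μs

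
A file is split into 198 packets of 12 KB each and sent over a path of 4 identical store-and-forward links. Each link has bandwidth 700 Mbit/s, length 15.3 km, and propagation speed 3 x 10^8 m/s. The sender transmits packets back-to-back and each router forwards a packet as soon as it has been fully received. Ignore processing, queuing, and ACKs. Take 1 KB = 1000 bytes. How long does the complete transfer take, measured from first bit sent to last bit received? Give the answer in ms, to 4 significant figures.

Per-hop transmission t_tx = L/R = 96000/700000000 = 0.137143 ms.
Per-hop propagation t_prop = 15300/300000000 = 0.051 ms.
Pipeline fill: first packet needs 4·t_tx to clear all hops; remaining 197 packets each add one t_tx.
Total = (4+198-1)·t_tx + 4·t_prop = 201·0.137143 + 4·0.051 = 27.77 ms.

27.77 ms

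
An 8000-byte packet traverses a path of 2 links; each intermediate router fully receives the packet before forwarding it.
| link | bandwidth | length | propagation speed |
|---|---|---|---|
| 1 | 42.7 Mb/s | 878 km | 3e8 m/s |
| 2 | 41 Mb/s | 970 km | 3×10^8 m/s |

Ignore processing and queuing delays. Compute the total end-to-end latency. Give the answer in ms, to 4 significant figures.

9.220 ms

L = 8000 × 8 = 64000 bits.
Transmission delays (L/R per hop): 1.49883, 1.56098 ms; sum = 3.0598 ms.
Propagation delays (d/s per hop): 2.92667, 3.23333 ms; sum = 6.16 ms.
End-to-end = 9.220 ms.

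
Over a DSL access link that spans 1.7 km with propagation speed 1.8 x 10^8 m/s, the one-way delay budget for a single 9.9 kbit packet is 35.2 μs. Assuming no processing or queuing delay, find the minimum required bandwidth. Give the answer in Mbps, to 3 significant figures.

Propagation delay = 1700 / 180000000 = 9.44444 μs.
Transmission budget = 35.2 − 9.44444 = 25.7556 μs.
R ≥ L / t_tx = 9900 bits / 2.57556e-05 s = 384 Mbps.

384 Mbps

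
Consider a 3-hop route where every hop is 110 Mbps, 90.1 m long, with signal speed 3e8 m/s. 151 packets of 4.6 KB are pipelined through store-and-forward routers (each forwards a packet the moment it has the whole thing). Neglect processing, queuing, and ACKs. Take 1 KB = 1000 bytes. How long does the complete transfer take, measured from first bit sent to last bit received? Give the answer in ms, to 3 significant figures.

Per-hop transmission t_tx = L/R = 36800/110000000 = 0.334545 ms.
Per-hop propagation t_prop = 90.1/300000000 = 0.000300333 ms.
Pipeline fill: first packet needs 3·t_tx to clear all hops; remaining 150 packets each add one t_tx.
Total = (3+151-1)·t_tx + 3·t_prop = 153·0.334545 + 3·0.000300333 = 51.2 ms.

51.2 ms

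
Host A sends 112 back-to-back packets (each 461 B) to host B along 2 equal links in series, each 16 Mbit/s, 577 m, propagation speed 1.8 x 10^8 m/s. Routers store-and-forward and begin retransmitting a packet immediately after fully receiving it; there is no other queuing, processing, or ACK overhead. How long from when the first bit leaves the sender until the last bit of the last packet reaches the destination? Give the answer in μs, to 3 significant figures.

26100 μs

Per-hop transmission t_tx = L/R = 3688/16000000 = 230.5 μs.
Per-hop propagation t_prop = 577/180000000 = 3.20556 μs.
Pipeline fill: first packet needs 2·t_tx to clear all hops; remaining 111 packets each add one t_tx.
Total = (2+112-1)·t_tx + 2·t_prop = 113·230.5 + 2·3.20556 = 26100 μs.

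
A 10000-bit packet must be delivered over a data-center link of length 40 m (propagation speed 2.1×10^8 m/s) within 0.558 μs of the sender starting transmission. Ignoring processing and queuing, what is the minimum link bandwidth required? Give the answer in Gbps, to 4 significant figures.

Propagation delay = 40 / 210000000 = 0.190476 μs.
Transmission budget = 0.558 − 0.190476 = 0.367524 μs.
R ≥ L / t_tx = 10000 bits / 3.67524e-07 s = 27.21 Gbps.

27.21 Gbps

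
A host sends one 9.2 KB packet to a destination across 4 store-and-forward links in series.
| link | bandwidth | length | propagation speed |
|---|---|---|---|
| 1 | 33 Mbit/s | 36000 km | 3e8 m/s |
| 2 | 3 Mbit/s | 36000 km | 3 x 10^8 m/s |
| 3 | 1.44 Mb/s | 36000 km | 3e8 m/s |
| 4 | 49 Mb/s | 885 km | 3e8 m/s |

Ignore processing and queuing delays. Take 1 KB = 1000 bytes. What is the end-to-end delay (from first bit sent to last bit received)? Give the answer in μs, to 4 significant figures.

L = 73600 bits.
Transmission delays (L/R per hop): 2230.3, 24533.3, 51111.1, 1502.04 μs; sum = 79376.8 μs.
Propagation delays (d/s per hop): 120000, 120000, 120000, 2950 μs; sum = 362950 μs.
End-to-end = 442300 μs.

442300 μs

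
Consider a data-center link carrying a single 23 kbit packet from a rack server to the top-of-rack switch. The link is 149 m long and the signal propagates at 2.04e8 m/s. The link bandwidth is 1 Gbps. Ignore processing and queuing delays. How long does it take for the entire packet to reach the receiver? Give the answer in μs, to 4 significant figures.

L = 23000 bits.
Transmission delay = L/R = 23000 / 1000000000 = 23 μs.
Propagation delay = d/s = 149 m / 204000000 m/s = 0.730392 μs.
Total = 23.73 μs.

23.73 μs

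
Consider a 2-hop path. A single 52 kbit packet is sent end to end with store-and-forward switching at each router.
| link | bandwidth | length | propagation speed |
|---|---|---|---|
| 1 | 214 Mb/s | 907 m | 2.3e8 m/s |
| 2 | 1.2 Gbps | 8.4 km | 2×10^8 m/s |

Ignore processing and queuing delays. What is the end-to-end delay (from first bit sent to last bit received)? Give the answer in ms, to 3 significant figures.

L = 52000 bits.
Transmission delays (L/R per hop): 0.242991, 0.0433333 ms; sum = 0.286324 ms.
Propagation delays (d/s per hop): 0.00394348, 0.042 ms; sum = 0.0459435 ms.
End-to-end = 0.332 ms.

0.332 ms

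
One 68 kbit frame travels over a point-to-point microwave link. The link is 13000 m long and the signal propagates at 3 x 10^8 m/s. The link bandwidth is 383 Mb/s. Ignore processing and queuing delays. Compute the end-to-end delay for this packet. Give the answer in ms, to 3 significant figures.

0.221 ms

L = 68000 bits.
Transmission delay = L/R = 68000 / 383000000 = 0.177546 ms.
Propagation delay = d/s = 13000 m / 300000000 m/s = 0.0433333 ms.
Total = 0.221 ms.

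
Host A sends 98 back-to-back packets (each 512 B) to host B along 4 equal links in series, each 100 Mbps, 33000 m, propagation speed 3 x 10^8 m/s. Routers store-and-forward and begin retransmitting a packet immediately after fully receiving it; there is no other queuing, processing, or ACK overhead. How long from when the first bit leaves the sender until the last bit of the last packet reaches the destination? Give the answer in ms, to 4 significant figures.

4.577 ms

Per-hop transmission t_tx = L/R = 4096/100000000 = 0.04096 ms.
Per-hop propagation t_prop = 33000/300000000 = 0.11 ms.
Pipeline fill: first packet needs 4·t_tx to clear all hops; remaining 97 packets each add one t_tx.
Total = (4+98-1)·t_tx + 4·t_prop = 101·0.04096 + 4·0.11 = 4.577 ms.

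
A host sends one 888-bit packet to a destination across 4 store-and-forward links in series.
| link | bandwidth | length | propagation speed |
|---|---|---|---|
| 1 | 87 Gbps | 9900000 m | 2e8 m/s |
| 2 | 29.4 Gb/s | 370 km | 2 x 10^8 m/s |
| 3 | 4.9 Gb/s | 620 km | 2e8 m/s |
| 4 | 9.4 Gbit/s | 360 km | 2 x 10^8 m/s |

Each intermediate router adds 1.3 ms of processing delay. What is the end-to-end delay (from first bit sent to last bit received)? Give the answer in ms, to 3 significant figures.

Transmission delays (L/R per hop): 1.02069e-05, 3.02041e-05, 0.000181224, 9.44681e-05 ms; sum = 0.000316104 ms.
Propagation delays (d/s per hop): 49.5, 1.85, 3.1, 1.8 ms; sum = 56.25 ms.
Processing at 3 router(s): 3 × 1.3 ms = 3.9 ms.
End-to-end = 60.2 ms.

60.2 ms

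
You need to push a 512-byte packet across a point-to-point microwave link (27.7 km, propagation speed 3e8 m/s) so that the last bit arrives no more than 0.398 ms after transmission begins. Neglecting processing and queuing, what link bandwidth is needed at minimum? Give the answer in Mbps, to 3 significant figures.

13.4 Mbps

L = 4096 bits.
Propagation delay = 27700 / 300000000 = 0.0923333 ms.
Transmission budget = 0.398 − 0.0923333 = 0.305667 ms.
R ≥ L / t_tx = 4096 bits / 0.000305667 s = 13.4 Mbps.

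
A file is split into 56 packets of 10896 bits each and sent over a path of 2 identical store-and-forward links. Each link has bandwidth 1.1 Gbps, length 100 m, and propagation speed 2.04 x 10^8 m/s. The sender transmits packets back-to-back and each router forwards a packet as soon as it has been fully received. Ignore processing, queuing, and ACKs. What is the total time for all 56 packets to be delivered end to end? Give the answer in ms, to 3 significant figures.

0.566 ms

Per-hop transmission t_tx = L/R = 10896/1100000000 = 0.00990545 ms.
Per-hop propagation t_prop = 100/204000000 = 0.000490196 ms.
Pipeline fill: first packet needs 2·t_tx to clear all hops; remaining 55 packets each add one t_tx.
Total = (2+56-1)·t_tx + 2·t_prop = 57·0.00990545 + 2·0.000490196 = 0.566 ms.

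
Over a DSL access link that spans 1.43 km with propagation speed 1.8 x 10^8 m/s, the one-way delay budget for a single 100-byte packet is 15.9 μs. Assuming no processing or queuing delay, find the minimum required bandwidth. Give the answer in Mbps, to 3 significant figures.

101 Mbps

L = 800 bits.
Propagation delay = 1430 / 180000000 = 7.94444 μs.
Transmission budget = 15.9 − 7.94444 = 7.95556 μs.
R ≥ L / t_tx = 800 bits / 7.95556e-06 s = 101 Mbps.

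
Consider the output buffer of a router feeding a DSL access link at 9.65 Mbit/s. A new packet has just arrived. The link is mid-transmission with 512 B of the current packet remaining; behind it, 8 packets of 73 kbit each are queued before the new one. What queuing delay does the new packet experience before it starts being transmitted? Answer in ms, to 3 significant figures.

60.9 ms

Each queued packet: L/R = 73000/9650000 = 7.56477 ms.
8 queued → 60.5181 ms.
Plus remaining 4096 bits of current packet: 0.424456 ms.
Queuing delay = 60.9 ms.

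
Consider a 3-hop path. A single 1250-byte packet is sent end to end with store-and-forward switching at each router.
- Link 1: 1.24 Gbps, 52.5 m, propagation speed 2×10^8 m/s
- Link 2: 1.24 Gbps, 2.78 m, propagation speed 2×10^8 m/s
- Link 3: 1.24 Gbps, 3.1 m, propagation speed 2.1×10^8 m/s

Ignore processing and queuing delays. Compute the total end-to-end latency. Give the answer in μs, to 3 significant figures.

24.5 μs

L = 1250 × 8 = 10000 bits.
Transmission delay per hop = L/R = 10000/1240000000 = 8.06452 μs; 3 hops → 24.1935 μs.
Propagation delays (d/s per hop): 0.2625, 0.0139, 0.0147619 μs; sum = 0.291162 μs.
End-to-end = 24.5 μs.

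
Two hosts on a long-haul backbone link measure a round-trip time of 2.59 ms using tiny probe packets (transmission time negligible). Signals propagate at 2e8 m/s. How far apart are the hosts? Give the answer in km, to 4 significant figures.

One-way propagation = RTT/2 = 1.295 ms.
d = s × t = 200000000 × 0.001295 = 259.0 km.

259.0 km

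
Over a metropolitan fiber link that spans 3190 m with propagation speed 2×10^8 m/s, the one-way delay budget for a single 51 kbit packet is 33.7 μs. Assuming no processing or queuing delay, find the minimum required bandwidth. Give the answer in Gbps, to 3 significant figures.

2.87 Gbps

Propagation delay = 3190 / 200000000 = 15.95 μs.
Transmission budget = 33.7 − 15.95 = 17.75 μs.
R ≥ L / t_tx = 51000 bits / 1.775e-05 s = 2.87 Gbps.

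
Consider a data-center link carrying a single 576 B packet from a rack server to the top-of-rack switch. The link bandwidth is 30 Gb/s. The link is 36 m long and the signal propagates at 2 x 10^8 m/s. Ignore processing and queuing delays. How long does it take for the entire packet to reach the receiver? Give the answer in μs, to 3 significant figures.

L = 576 × 8 = 4608 bits.
Transmission delay = L/R = 4608 / 30000000000 = 0.1536 μs.
Propagation delay = d/s = 36 m / 200000000 m/s = 0.18 μs.
Total = 0.334 μs.

0.334 μs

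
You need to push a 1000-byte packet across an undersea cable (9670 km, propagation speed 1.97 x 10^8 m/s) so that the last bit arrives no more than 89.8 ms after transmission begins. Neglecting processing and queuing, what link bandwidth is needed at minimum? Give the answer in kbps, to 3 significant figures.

196 kbps

L = 8000 bits.
Propagation delay = 9670000 / 197000000 = 49.0863 ms.
Transmission budget = 89.8 − 49.0863 = 40.7137 ms.
R ≥ L / t_tx = 8000 bits / 0.0407137 s = 196 kbps.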